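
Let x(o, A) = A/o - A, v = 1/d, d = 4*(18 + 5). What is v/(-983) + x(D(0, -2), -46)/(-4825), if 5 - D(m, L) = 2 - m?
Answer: -8334587/1309061100 ≈ -0.0063668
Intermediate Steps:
D(m, L) = 3 + m (D(m, L) = 5 - (2 - m) = 5 + (-2 + m) = 3 + m)
d = 92 (d = 4*23 = 92)
v = 1/92 ≈ 0.010870
x(o, A) = -A + A/o
v/(-983) + x(D(0, -2), -46)/(-4825) = (1/92)/(-983) + (-1*(-46) - 46/(3 + 0))/(-4825) = (1/92)*(-1/983) + (46 - 46/3)*(-1/4825) = -1/90436 + (46 - 46*⅓)*(-1/4825) = -1/90436 + (46 - 46/3)*(-1/4825) = -1/90436 + (92/3)*(-1/4825) = -1/90436 - 92/14475 = -8334587/1309061100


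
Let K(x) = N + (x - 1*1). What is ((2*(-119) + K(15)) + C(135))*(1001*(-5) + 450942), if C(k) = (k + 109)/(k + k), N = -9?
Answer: -13972544021/135 ≈ -1.0350e+8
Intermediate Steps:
K(x) = -10 + x (K(x) = -9 + (x - 1*1) = -9 + (x - 1) = -9 + (-1 + x) = -10 + x)
C(k) = (109 + k)/(2*k) (C(k) = (109 + k)/((2*k)) = (109 + k)*(1/(2*k)) = (109 + k)/(2*k))
((2*(-119) + K(15)) + C(135))*(1001*(-5) + 450942) = ((2*(-119) + (-10 + 15)) + (½)*(109 + 135)/135)*(1001*(-5) + 450942) = ((-238 + 5) + (½)*(1/135)*244)*(-5005 + 450942) = (-233 + 122/135)*445937 = -31333/135*445937 = -13972544021/135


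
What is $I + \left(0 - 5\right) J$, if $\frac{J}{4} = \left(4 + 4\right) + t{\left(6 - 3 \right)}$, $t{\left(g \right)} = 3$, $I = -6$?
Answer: $-226$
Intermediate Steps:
$J = 44$ ($J = 4 \left(\left(4 + 4\right) + 3\right) = 4 \left(8 + 3\right) = 4 \cdot 11 = 44$)
$I + \left(0 - 5\right) J = -6 + \left(0 - 5\right) 44 = -6 - 220 = -226$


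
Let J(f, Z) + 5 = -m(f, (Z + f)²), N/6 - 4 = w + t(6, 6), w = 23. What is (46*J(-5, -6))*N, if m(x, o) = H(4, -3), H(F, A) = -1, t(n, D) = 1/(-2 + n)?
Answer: -30084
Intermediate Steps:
m(x, o) = -1
N = 327/2 (N = 24 + 6*(23 + 1/(-2 + 6)) = 24 + 6*(23 + 1/4) = 24 + 6*(23 + ¼) = 24 + 6*(93/4) = 24 + 279/2 = 327/2 ≈ 163.50)
J(f, Z) = -4 (J(f, Z) = -5 - 1*(-1) = -5 + 1 = -4)
(46*J(-5, -6))*N = (46*(-4))*(327/2) = -184*327/2 = -30084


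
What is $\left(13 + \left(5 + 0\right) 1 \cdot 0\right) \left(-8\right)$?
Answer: $-104$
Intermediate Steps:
$\left(13 + \left(5 + 0\right) 1 \cdot 0\right) \left(-8\right) = \left(13 + 5 \cdot 0\right) \left(-8\right) = \left(13 + 0\right) \left(-8\right) = 13 \left(-8\right) = -104$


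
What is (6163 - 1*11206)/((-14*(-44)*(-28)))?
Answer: 5043/17248 ≈ 0.29238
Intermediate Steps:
(6163 - 1*11206)/((-14*(-44)*(-28))) = (6163 - 11206)/((616*(-28))) = -5043/(-17248) = -5043*(-1/17248) = 5043/17248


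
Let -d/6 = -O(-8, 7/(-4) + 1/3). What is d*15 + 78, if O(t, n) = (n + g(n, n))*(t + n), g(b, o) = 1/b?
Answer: 255253/136 ≈ 1876.9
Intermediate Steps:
O(t, n) = (n + t)*(n + 1/n) (O(t, n) = (n + 1/n)*(t + n) = (n + 1/n)*(n + t) = (n + t)*(n + 1/n))
d = 48929/408 (d = -(-6)*(1 + (7/(-4) + 1/3)**2 + (7/(-4) + 1/3)*(-8) - 8/(7/(-4) + 1/3)) = -(-6)*(1 + (7*(-1/4) + 1*(1/3))**2 + (7*(-1/4) + 1*(1/3))*(-8) - 8/(7*(-1/4) + 1*(1/3))) = -(-6)*(1 + (-7/4 + 1/3)**2 + (-7/4 + 1/3)*(-8) - 8/(-7/4 + 1/3)) = -(-6)*(1 + (-17/12)**2 - 17/12*(-8) - 8/(-17/12)) = -(-6)*(1 + 289/144 + 34/3 - 8*(-12/17)) = -(-6)*(1 + 289/144 + 34/3 + 96/17) = -(-6)*48929/2448 = -6*(-48929/2448) = 48929/408 ≈ 119.92)
d*15 + 78 = (48929/408)*15 + 78 = 244645/136 + 78 = 255253/136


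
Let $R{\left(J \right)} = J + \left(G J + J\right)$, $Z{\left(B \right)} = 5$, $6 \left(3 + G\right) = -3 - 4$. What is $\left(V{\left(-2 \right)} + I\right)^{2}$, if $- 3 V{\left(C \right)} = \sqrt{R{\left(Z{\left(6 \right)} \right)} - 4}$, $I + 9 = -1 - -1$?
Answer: $\frac{4285}{54} + i \sqrt{534} \approx 79.352 + 23.108 i$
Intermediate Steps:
$G = - \frac{25}{6}$ ($G = -3 + \frac{-3 - 4}{6} = -3 + \frac{1}{6} \left(-7\right) = -3 - \frac{7}{6} = - \frac{25}{6} \approx -4.1667$)
$I = -9$ ($I = -9 - 0 = -9 + \left(-1 + 1\right) = -9 + 0 = -9$)
$R{\left(J \right)} = - \frac{13 J}{6}$ ($R{\left(J \right)} = J + \left(- \frac{25 J}{6} + J\right) = J - \frac{19 J}{6} = - \frac{13 J}{6}$)
$V{\left(C \right)} = - \frac{i \sqrt{534}}{18}$ ($V{\left(C \right)} = - \frac{\sqrt{\left(- \frac{13}{6}\right) 5 - 4}}{3} = - \frac{\sqrt{- \frac{65}{6} - 4}}{3} = - \frac{\sqrt{- \frac{89}{6}}}{3} = - \frac{\frac{1}{6} i \sqrt{534}}{3} = - \frac{i \sqrt{534}}{18}$)
$\left(V{\left(-2 \right)} + I\right)^{2} = \left(- \frac{i \sqrt{534}}{18} - 9\right)^{2} = \left(-9 - \frac{i \sqrt{534}}{18}\right)^{2}$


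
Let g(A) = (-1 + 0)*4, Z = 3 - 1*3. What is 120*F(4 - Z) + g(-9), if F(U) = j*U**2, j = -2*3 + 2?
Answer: -7684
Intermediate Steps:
Z = 0 (Z = 3 - 3 = 0)
j = -4 (j = -6 + 2 = -4)
F(U) = -4*U**2
g(A) = -4 (g(A) = -1*4 = -4)
120*F(4 - Z) + g(-9) = 120*(-4*(4 - 1*0)**2) - 4 = 120*(-4*(4 + 0)**2) - 4 = 120*(-4*4**2) - 4 = 120*(-4*16) - 4 = 120*(-64) - 4 = -7680 - 4 = -7684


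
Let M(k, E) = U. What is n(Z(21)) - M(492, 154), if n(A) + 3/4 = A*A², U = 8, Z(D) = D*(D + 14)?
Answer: 1588261465/4 ≈ 3.9707e+8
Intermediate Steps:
Z(D) = D*(14 + D)
M(k, E) = 8
n(A) = -¾ + A³ (n(A) = -¾ + A*A² = -¾ + A³)
n(Z(21)) - M(492, 154) = (-¾ + (21*(14 + 21))³) - 1*8 = (-¾ + (21*35)³) - 8 = (-¾ + 735³) - 8 = (-¾ + 397065375) - 8 = 1588261497/4 - 8 = 1588261465/4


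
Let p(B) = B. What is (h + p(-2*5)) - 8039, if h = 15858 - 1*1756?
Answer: 6053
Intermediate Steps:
h = 14102 (h = 15858 - 1756 = 14102)
(h + p(-2*5)) - 8039 = (14102 - 2*5) - 8039 = (14102 - 10) - 8039 = 14092 - 8039 = 6053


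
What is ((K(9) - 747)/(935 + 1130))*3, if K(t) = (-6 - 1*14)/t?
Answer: -6743/6195 ≈ -1.0885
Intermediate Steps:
K(t) = -20/t (K(t) = (-6 - 14)/t = -20/t)
((K(9) - 747)/(935 + 1130))*3 = ((-20/9 - 747)/(935 + 1130))*3 = ((-20*1/9 - 747)/2065)*3 = ((-20/9 - 747)*(1/2065))*3 = -6743/9*1/2065*3 = -6743/18585*3 = -6743/6195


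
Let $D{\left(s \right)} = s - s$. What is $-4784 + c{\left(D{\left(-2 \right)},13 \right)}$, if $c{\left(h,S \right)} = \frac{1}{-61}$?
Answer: $- \frac{291825}{61} \approx -4784.0$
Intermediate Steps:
$D{\left(s \right)} = 0$
$c{\left(h,S \right)} = - \frac{1}{61}$
$-4784 + c{\left(D{\left(-2 \right)},13 \right)} = -4784 - \frac{1}{61} = - \frac{291825}{61}$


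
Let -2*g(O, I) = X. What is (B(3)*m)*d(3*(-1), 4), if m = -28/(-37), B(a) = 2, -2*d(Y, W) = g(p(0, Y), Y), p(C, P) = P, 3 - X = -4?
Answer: 98/37 ≈ 2.6486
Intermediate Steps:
X = 7 (X = 3 - 1*(-4) = 3 + 4 = 7)
g(O, I) = -7/2 (g(O, I) = -½*7 = -7/2)
d(Y, W) = 7/4 (d(Y, W) = -½*(-7/2) = 7/4)
m = 28/37 (m = -28*(-1/37) = 28/37 ≈ 0.75676)
(B(3)*m)*d(3*(-1), 4) = (2*(28/37))*(7/4) = (56/37)*(7/4) = 98/37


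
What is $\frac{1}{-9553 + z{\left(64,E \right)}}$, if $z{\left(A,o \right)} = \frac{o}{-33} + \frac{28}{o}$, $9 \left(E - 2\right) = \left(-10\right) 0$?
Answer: $- \frac{33}{314789} \approx -0.00010483$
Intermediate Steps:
$E = 2$ ($E = 2 + \frac{\left(-10\right) 0}{9} = 2 + \frac{1}{9} \cdot 0 = 2 + 0 = 2$)
$z{\left(A,o \right)} = \frac{28}{o} - \frac{o}{33}$ ($z{\left(A,o \right)} = o \left(- \frac{1}{33}\right) + \frac{28}{o} = - \frac{o}{33} + \frac{28}{o} = \frac{28}{o} - \frac{o}{33}$)
$\frac{1}{-9553 + z{\left(64,E \right)}} = \frac{1}{-9553 + \left(\frac{28}{2} - \frac{2}{33}\right)} = \frac{1}{-9553 + \left(28 \cdot \frac{1}{2} - \frac{2}{33}\right)} = \frac{1}{-9553 + \left(14 - \frac{2}{33}\right)} = \frac{1}{-9553 + \frac{460}{33}} = \frac{1}{- \frac{314789}{33}} = - \frac{33}{314789}$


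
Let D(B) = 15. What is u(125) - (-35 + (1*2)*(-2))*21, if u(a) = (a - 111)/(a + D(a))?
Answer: 8191/10 ≈ 819.10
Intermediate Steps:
u(a) = (-111 + a)/(15 + a) (u(a) = (a - 111)/(a + 15) = (-111 + a)/(15 + a))
u(125) - (-35 + (1*2)*(-2))*21 = (-111 + 125)/(15 + 125) - (-35 + (1*2)*(-2))*21 = 14/140 - (-35 + 2*(-2))*21 = (1/140)*14 - (-35 - 4)*21 = ⅒ - (-39)*21 = ⅒ - 1*(-819) = ⅒ + 819 = 8191/10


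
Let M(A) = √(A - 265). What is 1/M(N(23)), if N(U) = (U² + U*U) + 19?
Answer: √203/406 ≈ 0.035093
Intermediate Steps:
N(U) = 19 + 2*U² (N(U) = (U² + U²) + 19 = 2*U² + 19 = 19 + 2*U²)
M(A) = √(-265 + A)
1/M(N(23)) = 1/(√(-265 + (19 + 2*23²))) = 1/(√(-265 + (19 + 2*529))) = 1/(√(-265 + (19 + 1058))) = 1/(√(-265 + 1077)) = 1/(√812) = 1/(2*√203) = √203/406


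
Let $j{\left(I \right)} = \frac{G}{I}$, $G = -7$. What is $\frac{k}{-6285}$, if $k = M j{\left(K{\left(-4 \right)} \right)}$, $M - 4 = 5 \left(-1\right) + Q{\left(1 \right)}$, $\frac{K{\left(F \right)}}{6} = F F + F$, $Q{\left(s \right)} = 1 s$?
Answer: $0$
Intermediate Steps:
$Q{\left(s \right)} = s$
$K{\left(F \right)} = 6 F + 6 F^{2}$ ($K{\left(F \right)} = 6 \left(F F + F\right) = 6 \left(F^{2} + F\right) = 6 \left(F + F^{2}\right) = 6 F + 6 F^{2}$)
$M = 0$ ($M = 4 + \left(5 \left(-1\right) + 1\right) = 4 + \left(-5 + 1\right) = 4 - 4 = 0$)
$j{\left(I \right)} = - \frac{7}{I}$
$k = 0$ ($k = 0 \left(- \frac{7}{6 \left(-4\right) \left(1 - 4\right)}\right) = 0 \left(- \frac{7}{6 \left(-4\right) \left(-3\right)}\right) = 0 \left(- \frac{7}{72}\right) = 0$)
$\frac{k}{-6285} = \frac{0}{-6285} = 0 \left(- \frac{1}{6285}\right) = 0$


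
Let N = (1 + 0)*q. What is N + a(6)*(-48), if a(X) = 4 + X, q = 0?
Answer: -480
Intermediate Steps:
N = 0 (N = (1 + 0)*0 = 1*0 = 0)
N + a(6)*(-48) = 0 + (4 + 6)*(-48) = 0 + 10*(-48) = 0 - 480 = -480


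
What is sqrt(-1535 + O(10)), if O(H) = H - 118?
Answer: I*sqrt(1643) ≈ 40.534*I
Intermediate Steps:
O(H) = -118 + H
sqrt(-1535 + O(10)) = sqrt(-1535 + (-118 + 10)) = sqrt(-1535 - 108) = sqrt(-1643) = I*sqrt(1643)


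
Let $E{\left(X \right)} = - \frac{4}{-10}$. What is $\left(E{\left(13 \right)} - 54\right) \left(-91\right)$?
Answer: $\frac{24388}{5} \approx 4877.6$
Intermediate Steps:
$E{\left(X \right)} = \frac{2}{5}$ ($E{\left(X \right)} = \left(-4\right) \left(- \frac{1}{10}\right) = \frac{2}{5}$)
$\left(E{\left(13 \right)} - 54\right) \left(-91\right) = \left(\frac{2}{5} - 54\right) \left(-91\right) = \left(- \frac{268}{5}\right) \left(-91\right) = \frac{24388}{5}$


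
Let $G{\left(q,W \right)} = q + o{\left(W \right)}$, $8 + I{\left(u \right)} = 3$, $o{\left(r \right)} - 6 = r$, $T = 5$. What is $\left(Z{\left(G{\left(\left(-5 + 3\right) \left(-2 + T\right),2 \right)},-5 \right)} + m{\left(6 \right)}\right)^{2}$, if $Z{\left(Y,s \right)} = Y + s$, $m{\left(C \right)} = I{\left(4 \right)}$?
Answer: $64$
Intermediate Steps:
$o{\left(r \right)} = 6 + r$
$I{\left(u \right)} = -5$ ($I{\left(u \right)} = -8 + 3 = -5$)
$G{\left(q,W \right)} = 6 + W + q$ ($G{\left(q,W \right)} = q + \left(6 + W\right) = 6 + W + q$)
$m{\left(C \right)} = -5$
$\left(Z{\left(G{\left(\left(-5 + 3\right) \left(-2 + T\right),2 \right)},-5 \right)} + m{\left(6 \right)}\right)^{2} = \left(\left(\left(6 + 2 + \left(-5 + 3\right) \left(-2 + 5\right)\right) - 5\right) - 5\right)^{2} = \left(\left(\left(6 + 2 - 6\right) - 5\right) - 5\right)^{2} = \left(\left(2 - 5\right) - 5\right)^{2} = \left(-3 - 5\right)^{2} = \left(-8\right)^{2} = 64$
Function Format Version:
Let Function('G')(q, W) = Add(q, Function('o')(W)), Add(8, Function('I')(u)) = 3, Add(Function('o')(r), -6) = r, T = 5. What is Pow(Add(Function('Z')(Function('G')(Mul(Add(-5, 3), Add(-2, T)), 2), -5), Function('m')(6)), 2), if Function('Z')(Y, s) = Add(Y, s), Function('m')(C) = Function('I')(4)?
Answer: 64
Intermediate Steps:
Function('o')(r) = Add(6, r)
Function('I')(u) = -5 (Function('I')(u) = Add(-8, 3) = -5)
Function('G')(q, W) = Add(6, W, q) (Function('G')(q, W) = Add(q, Add(6, W)) = Add(6, W, q))
Function('m')(C) = -5
Pow(Add(Function('Z')(Function('G')(Mul(Add(-5, 3), Add(-2, T)), 2), -5), Function('m')(6)), 2) = Pow(Add(Add(Add(6, 2, Mul(Add(-5, 3), Add(-2, 5))), -5), -5), 2) = Pow(Add(Add(Add(6, 2, Mul(-2, 3)), -5), -5), 2) = Pow(Add(Add(Add(6, 2, -6), -5), -5), 2) = Pow(Add(Add(2, -5), -5), 2) = Pow(Add(-3, -5), 2) = Pow(-8, 2) = 64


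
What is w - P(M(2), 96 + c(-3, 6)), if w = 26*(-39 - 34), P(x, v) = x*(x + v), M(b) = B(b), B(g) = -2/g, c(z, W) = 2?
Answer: -1801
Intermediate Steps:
M(b) = -2/b
P(x, v) = x*(v + x)
w = -1898 (w = 26*(-73) = -1898)
w - P(M(2), 96 + c(-3, 6)) = -1898 - (-2/2)*((96 + 2) - 2/2) = -1898 - (-2*1/2)*(98 - 2*1/2) = -1898 - (-1)*(98 - 1) = -1898 - (-1)*97 = -1898 - 1*(-97) = -1898 + 97 = -1801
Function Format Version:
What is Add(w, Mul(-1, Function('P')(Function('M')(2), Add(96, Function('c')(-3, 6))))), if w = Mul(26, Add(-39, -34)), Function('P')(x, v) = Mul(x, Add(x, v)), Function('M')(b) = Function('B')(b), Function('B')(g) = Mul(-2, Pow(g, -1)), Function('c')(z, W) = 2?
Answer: -1801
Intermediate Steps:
Function('M')(b) = Mul(-2, Pow(b, -1))
Function('P')(x, v) = Mul(x, Add(v, x))
w = -1898 (w = Mul(26, -73) = -1898)
Add(w, Mul(-1, Function('P')(Function('M')(2), Add(96, Function('c')(-3, 6))))) = Add(-1898, Mul(-1, Mul(Mul(-2, Pow(2, -1)), Add(Add(96, 2), Mul(-2, Pow(2, -1)))))) = Add(-1898, Mul(-1, Mul(Mul(-2, Rational(1, 2)), Add(98, Mul(-2, Rational(1, 2)))))) = Add(-1898, Mul(-1, Mul(-1, Add(98, -1)))) = Add(-1898, Mul(-1, Mul(-1, 97))) = Add(-1898, Mul(-1, -97)) = Add(-1898, 97) = -1801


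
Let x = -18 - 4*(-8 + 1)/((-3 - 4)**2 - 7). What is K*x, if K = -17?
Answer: 884/3 ≈ 294.67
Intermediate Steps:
x = -52/3 (x = -18 - (-28)/((-7)**2 - 7) = -18 - (-28)/(49 - 7) = -18 - (-28)/42 = -18 - 4*(-1/6) = -18 + 2/3 = -52/3 ≈ -17.333)
K*x = -17*(-52/3) = 884/3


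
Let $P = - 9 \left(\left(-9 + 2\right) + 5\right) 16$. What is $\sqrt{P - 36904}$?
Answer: $2 i \sqrt{9154} \approx 191.35 i$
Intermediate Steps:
$P = 288$ ($P = - 9 \left(-7 + 5\right) 16 = \left(-9\right) \left(-2\right) 16 = 18 \cdot 16 = 288$)
$\sqrt{P - 36904} = \sqrt{288 - 36904} = \sqrt{-36616} = 2 i \sqrt{9154}$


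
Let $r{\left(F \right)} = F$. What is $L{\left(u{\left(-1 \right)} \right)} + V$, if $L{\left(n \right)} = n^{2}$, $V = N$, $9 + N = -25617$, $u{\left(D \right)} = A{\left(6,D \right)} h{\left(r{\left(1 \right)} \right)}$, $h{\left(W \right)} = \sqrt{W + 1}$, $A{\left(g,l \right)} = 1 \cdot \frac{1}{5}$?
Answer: $- \frac{640648}{25} \approx -25626.0$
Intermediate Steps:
$A{\left(g,l \right)} = \frac{1}{5}$ ($A{\left(g,l \right)} = 1 \cdot \frac{1}{5} = \frac{1}{5}$)
$h{\left(W \right)} = \sqrt{1 + W}$
$u{\left(D \right)} = \frac{\sqrt{2}}{5}$ ($u{\left(D \right)} = \frac{\sqrt{1 + 1}}{5} = \frac{\sqrt{2}}{5}$)
$N = -25626$ ($N = -9 - 25617 = -25626$)
$V = -25626$
$L{\left(u{\left(-1 \right)} \right)} + V = \left(\frac{\sqrt{2}}{5}\right)^{2} - 25626 = \frac{2}{25} - 25626 = - \frac{640648}{25}$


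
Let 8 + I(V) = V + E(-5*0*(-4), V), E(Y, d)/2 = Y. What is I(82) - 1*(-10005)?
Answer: 10079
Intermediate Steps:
E(Y, d) = 2*Y
I(V) = -8 + V (I(V) = -8 + (V + 2*(-5*0*(-4))) = -8 + (V + 2*(0*(-4))) = -8 + (V + 2*0) = -8 + (V + 0) = -8 + V)
I(82) - 1*(-10005) = (-8 + 82) - 1*(-10005) = 74 + 10005 = 10079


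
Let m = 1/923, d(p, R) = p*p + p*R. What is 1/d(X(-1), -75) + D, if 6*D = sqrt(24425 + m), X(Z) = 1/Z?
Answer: 1/76 + sqrt(5202091687)/2769 ≈ 26.061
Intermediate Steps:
d(p, R) = p**2 + R*p
m = 1/923 ≈ 0.0010834
D = sqrt(5202091687)/2769 (D = sqrt(24425 + 1/923)/6 = sqrt(22544276/923)/6 = (2*sqrt(5202091687)/923)/6 = sqrt(5202091687)/2769 ≈ 26.047)
1/d(X(-1), -75) + D = 1/((-75 + 1/(-1))/(-1)) + sqrt(5202091687)/2769 = 1/(-(-75 - 1)) + sqrt(5202091687)/2769 = 1/(-1*(-76)) + sqrt(5202091687)/2769 = 1/76 + sqrt(5202091687)/2769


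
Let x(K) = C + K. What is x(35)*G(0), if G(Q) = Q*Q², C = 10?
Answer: 0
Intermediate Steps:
x(K) = 10 + K
G(Q) = Q³
x(35)*G(0) = (10 + 35)*0³ = 45*0 = 0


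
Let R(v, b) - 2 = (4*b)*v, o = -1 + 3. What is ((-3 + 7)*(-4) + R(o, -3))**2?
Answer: 1444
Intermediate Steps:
o = 2
R(v, b) = 2 + 4*b*v (R(v, b) = 2 + (4*b)*v = 2 + 4*b*v)
((-3 + 7)*(-4) + R(o, -3))**2 = ((-3 + 7)*(-4) + (2 + 4*(-3)*2))**2 = (4*(-4) + (2 - 24))**2 = (-16 - 22)**2 = (-38)**2 = 1444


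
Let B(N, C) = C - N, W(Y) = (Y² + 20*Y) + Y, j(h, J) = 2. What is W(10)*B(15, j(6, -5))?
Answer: -4030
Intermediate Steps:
W(Y) = Y² + 21*Y
W(10)*B(15, j(6, -5)) = (10*(21 + 10))*(2 - 1*15) = (10*31)*(2 - 15) = 310*(-13) = -4030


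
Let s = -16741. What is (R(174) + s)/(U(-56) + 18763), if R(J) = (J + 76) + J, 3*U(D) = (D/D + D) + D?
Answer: -5439/6242 ≈ -0.87136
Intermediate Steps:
U(D) = ⅓ + 2*D/3 (U(D) = ((D/D + D) + D)/3 = ((1 + D) + D)/3 = (1 + 2*D)/3 = ⅓ + 2*D/3)
R(J) = 76 + 2*J (R(J) = (76 + J) + J = 76 + 2*J)
(R(174) + s)/(U(-56) + 18763) = ((76 + 2*174) - 16741)/((⅓ + (⅔)*(-56)) + 18763) = ((76 + 348) - 16741)/((⅓ - 112/3) + 18763) = (424 - 16741)/(-37 + 18763) = -16317/18726 = -16317*1/18726 = -5439/6242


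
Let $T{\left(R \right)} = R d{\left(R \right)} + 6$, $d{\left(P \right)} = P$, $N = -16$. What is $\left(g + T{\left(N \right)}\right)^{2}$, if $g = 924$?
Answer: $1406596$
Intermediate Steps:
$T{\left(R \right)} = 6 + R^{2}$ ($T{\left(R \right)} = R R + 6 = R^{2} + 6 = 6 + R^{2}$)
$\left(g + T{\left(N \right)}\right)^{2} = \left(924 + \left(6 + \left(-16\right)^{2}\right)\right)^{2} = \left(924 + \left(6 + 256\right)\right)^{2} = \left(924 + 262\right)^{2} = 1186^{2} = 1406596$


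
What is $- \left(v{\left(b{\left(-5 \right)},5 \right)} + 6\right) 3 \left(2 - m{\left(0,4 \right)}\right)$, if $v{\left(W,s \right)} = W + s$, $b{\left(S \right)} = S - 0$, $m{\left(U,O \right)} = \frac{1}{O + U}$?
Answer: $- \frac{63}{2} \approx -31.5$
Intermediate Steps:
$b{\left(S \right)} = S$ ($b{\left(S \right)} = S + 0 = S$)
$- \left(v{\left(b{\left(-5 \right)},5 \right)} + 6\right) 3 \left(2 - m{\left(0,4 \right)}\right) = - \left(\left(-5 + 5\right) + 6\right) 3 \left(2 - \frac{1}{4 + 0}\right) = - \left(0 + 6\right) 3 \left(2 - \frac{1}{4}\right) = - 6 \cdot 3 \left(2 - \frac{1}{4}\right) = \left(-1\right) 18 \left(2 - \frac{1}{4}\right) = \left(-18\right) \frac{7}{4} = - \frac{63}{2}$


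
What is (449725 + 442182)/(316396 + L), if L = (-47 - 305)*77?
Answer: 891907/289292 ≈ 3.0831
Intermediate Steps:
L = -27104 (L = -352*77 = -27104)
(449725 + 442182)/(316396 + L) = (449725 + 442182)/(316396 - 27104) = 891907/289292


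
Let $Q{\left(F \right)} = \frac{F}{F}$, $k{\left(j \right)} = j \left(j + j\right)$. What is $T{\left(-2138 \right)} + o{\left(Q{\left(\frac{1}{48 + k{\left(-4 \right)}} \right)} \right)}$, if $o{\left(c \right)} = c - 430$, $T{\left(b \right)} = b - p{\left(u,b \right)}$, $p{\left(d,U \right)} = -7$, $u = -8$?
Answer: $-2560$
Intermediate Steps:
$k{\left(j \right)} = 2 j^{2}$ ($k{\left(j \right)} = j 2 j = 2 j^{2}$)
$Q{\left(F \right)} = 1$
$T{\left(b \right)} = 7 + b$ ($T{\left(b \right)} = b - -7 = b + 7 = 7 + b$)
$o{\left(c \right)} = -430 + c$
$T{\left(-2138 \right)} + o{\left(Q{\left(\frac{1}{48 + k{\left(-4 \right)}} \right)} \right)} = \left(7 - 2138\right) + \left(-430 + 1\right) = -2131 - 429 = -2560$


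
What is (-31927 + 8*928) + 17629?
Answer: -6874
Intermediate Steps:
(-31927 + 8*928) + 17629 = (-31927 + 7424) + 17629 = -24503 + 17629 = -6874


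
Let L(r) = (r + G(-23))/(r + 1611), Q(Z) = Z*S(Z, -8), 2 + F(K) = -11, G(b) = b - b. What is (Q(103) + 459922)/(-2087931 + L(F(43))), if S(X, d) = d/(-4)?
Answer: -735284544/3336513751 ≈ -0.22038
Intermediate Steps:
G(b) = 0
F(K) = -13 (F(K) = -2 - 11 = -13)
S(X, d) = -d/4 (S(X, d) = d*(-¼) = -d/4)
Q(Z) = 2*Z (Q(Z) = Z*(-¼*(-8)) = Z*2 = 2*Z)
L(r) = r/(1611 + r) (L(r) = (r + 0)/(r + 1611) = r/(1611 + r))
(Q(103) + 459922)/(-2087931 + L(F(43))) = (2*103 + 459922)/(-2087931 - 13/(1611 - 13)) = (206 + 459922)/(-2087931 - 13/1598) = 460128/(-2087931 - 13*1/1598) = 460128/(-2087931 - 13/1598) = 460128/(-3336513751/1598) = 460128*(-1598/3336513751) = -735284544/3336513751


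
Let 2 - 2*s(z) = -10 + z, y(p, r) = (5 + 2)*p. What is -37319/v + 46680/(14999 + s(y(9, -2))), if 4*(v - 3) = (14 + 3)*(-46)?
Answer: 2271127786/11529595 ≈ 196.98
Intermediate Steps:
y(p, r) = 7*p
v = -385/2 (v = 3 + ((14 + 3)*(-46))/4 = 3 + (17*(-46))/4 = 3 + (¼)*(-782) = 3 - 391/2 = -385/2 ≈ -192.50)
s(z) = 6 - z/2 (s(z) = 1 - (-10 + z)/2 = 1 + (5 - z/2) = 6 - z/2)
-37319/v + 46680/(14999 + s(y(9, -2))) = -37319/(-385/2) + 46680/(14999 + (6 - 7*9/2)) = -37319*(-2/385) + 46680/(14999 + (6 - ½*63)) = 74638/385 + 46680/(14999 + (6 - 63/2)) = 74638/385 + 46680/(14999 - 51/2) = 74638/385 + 46680/(29947/2) = 74638/385 + 46680*(2/29947) = 74638/385 + 93360/29947 = 2271127786/11529595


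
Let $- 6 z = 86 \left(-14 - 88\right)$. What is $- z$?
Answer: $-1462$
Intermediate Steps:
$z = 1462$ ($z = - \frac{86 \left(-14 - 88\right)}{6} = - \frac{86 \left(-102\right)}{6} = \left(- \frac{1}{6}\right) \left(-8772\right) = 1462$)
$- z = \left(-1\right) 1462 = -1462$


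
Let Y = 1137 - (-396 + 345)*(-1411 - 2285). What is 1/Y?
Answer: -1/187359 ≈ -5.3373e-6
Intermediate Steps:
Y = -187359 (Y = 1137 - (-51)*(-3696) = 1137 - 1*188496 = 1137 - 188496 = -187359)
1/Y = 1/(-187359) = -1/187359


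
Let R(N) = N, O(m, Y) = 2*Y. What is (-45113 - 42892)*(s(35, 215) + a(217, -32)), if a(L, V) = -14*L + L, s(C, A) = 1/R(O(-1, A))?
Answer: 21350523429/86 ≈ 2.4826e+8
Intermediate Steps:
s(C, A) = 1/(2*A)
a(L, V) = -13*L
(-45113 - 42892)*(s(35, 215) + a(217, -32)) = (-45113 - 42892)*((1/2)/215 - 13*217) = -88005*((1/2)*(1/215) - 2821) = -88005*(1/430 - 2821) = -88005*(-1213029/430) = 21350523429/86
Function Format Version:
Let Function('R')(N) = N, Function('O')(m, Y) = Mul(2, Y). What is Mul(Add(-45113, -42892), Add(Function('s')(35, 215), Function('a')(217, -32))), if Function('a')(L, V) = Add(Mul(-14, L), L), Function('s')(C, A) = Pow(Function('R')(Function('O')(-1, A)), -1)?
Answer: Rational(21350523429, 86) ≈ 2.4826e+8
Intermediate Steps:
Function('s')(C, A) = Mul(Rational(1, 2), Pow(A, -1)) (Function('s')(C, A) = Pow(Mul(2, A), -1) = Mul(Rational(1, 2), Pow(A, -1)))
Function('a')(L, V) = Mul(-13, L)
Mul(Add(-45113, -42892), Add(Function('s')(35, 215), Function('a')(217, -32))) = Mul(Add(-45113, -42892), Add(Mul(Rational(1, 2), Pow(215, -1)), Mul(-13, 217))) = Mul(-88005, Add(Mul(Rational(1, 2), Rational(1, 215)), -2821)) = Mul(-88005, Add(Rational(1, 430), -2821)) = Mul(-88005, Rational(-1213029, 430)) = Rational(21350523429, 86)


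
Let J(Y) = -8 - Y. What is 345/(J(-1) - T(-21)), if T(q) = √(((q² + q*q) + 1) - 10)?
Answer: 2415/824 - 1035*√97/824 ≈ -9.4400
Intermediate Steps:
T(q) = √(-9 + 2*q²) (T(q) = √(((q² + q²) + 1) - 10) = √((2*q² + 1) - 10) = √((1 + 2*q²) - 10) = √(-9 + 2*q²))
345/(J(-1) - T(-21)) = 345/((-8 - 1*(-1)) - √(-9 + 2*(-21)²)) = 345/((-8 + 1) - √(-9 + 2*441)) = 345/(-7 - √(-9 + 882)) = 345/(-7 - √873) = 345/(-7 - 3*√97)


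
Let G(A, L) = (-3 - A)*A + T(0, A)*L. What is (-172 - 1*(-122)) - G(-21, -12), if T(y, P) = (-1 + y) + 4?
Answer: 364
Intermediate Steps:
T(y, P) = 3 + y
G(A, L) = 3*L + A*(-3 - A) (G(A, L) = (-3 - A)*A + (3 + 0)*L = A*(-3 - A) + 3*L = 3*L + A*(-3 - A))
(-172 - 1*(-122)) - G(-21, -12) = (-172 - 1*(-122)) - (-1*(-21)² - 3*(-21) + 3*(-12)) = (-172 + 122) - (-1*441 + 63 - 36) = -50 - (-441 + 63 - 36) = -50 - 1*(-414) = -50 + 414 = 364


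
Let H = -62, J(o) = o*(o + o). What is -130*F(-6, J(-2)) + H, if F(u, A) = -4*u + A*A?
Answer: -11502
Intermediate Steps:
J(o) = 2*o**2 (J(o) = o*(2*o) = 2*o**2)
F(u, A) = A**2 - 4*u (F(u, A) = -4*u + A**2 = A**2 - 4*u)
-130*F(-6, J(-2)) + H = -130*((2*(-2)**2)**2 - 4*(-6)) - 62 = -130*((2*4)**2 + 24) - 62 = -130*(8**2 + 24) - 62 = -130*(64 + 24) - 62 = -130*88 - 62 = -11440 - 62 = -11502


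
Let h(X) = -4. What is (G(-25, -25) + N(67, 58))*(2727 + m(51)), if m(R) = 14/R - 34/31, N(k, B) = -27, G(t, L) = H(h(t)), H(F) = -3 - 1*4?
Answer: -8620174/93 ≈ -92690.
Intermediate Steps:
H(F) = -7 (H(F) = -3 - 4 = -7)
G(t, L) = -7
m(R) = -34/31 + 14/R (m(R) = 14/R - 34*1/31 = 14/R - 34/31 = -34/31 + 14/R)
(G(-25, -25) + N(67, 58))*(2727 + m(51)) = (-7 - 27)*(2727 + (-34/31 + 14/51)) = -34*(2727 + (-34/31 + 14*(1/51))) = -34*(2727 + (-34/31 + 14/51)) = -34*(2727 - 1300/1581) = -34*4310087/1581 = -8620174/93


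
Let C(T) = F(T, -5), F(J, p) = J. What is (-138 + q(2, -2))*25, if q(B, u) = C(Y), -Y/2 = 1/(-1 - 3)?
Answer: -6875/2 ≈ -3437.5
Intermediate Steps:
Y = 1/2 (Y = -2/(-1 - 3) = -2/(-4) = -2*(-1/4) = 1/2 ≈ 0.50000)
C(T) = T
q(B, u) = 1/2
(-138 + q(2, -2))*25 = (-138 + 1/2)*25 = -275/2*25 = -6875/2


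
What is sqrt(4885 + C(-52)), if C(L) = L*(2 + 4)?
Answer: sqrt(4573) ≈ 67.624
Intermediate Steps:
C(L) = 6*L (C(L) = L*6 = 6*L)
sqrt(4885 + C(-52)) = sqrt(4885 + 6*(-52)) = sqrt(4885 - 312) = sqrt(4573)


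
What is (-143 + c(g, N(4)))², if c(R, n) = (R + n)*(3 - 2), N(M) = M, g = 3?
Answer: 18496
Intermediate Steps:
c(R, n) = R + n (c(R, n) = (R + n)*1 = R + n)
(-143 + c(g, N(4)))² = (-143 + (3 + 4))² = (-143 + 7)² = (-136)² = 18496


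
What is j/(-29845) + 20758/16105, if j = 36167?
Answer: 1482119/19226149 ≈ 0.077089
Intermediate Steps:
j/(-29845) + 20758/16105 = 36167/(-29845) + 20758/16105 = 36167*(-1/29845) + 20758*(1/16105) = -36167/29845 + 20758/16105 = 1482119/19226149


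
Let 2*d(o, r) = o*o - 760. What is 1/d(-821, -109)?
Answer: 2/673281 ≈ 2.9705e-6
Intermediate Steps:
d(o, r) = -380 + o²/2 (d(o, r) = (o*o - 760)/2 = (o² - 760)/2 = (-760 + o²)/2 = -380 + o²/2)
1/d(-821, -109) = 1/(-380 + (½)*(-821)²) = 1/(-380 + (½)*674041) = 1/(-380 + 674041/2) = 1/(673281/2) = 2/673281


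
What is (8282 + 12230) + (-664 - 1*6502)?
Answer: 13346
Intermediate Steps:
(8282 + 12230) + (-664 - 1*6502) = 20512 + (-664 - 6502) = 20512 - 7166 = 13346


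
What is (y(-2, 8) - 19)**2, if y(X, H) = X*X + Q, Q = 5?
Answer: 100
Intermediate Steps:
y(X, H) = 5 + X**2 (y(X, H) = X*X + 5 = X**2 + 5 = 5 + X**2)
(y(-2, 8) - 19)**2 = ((5 + (-2)**2) - 19)**2 = ((5 + 4) - 19)**2 = (9 - 19)**2 = (-10)**2 = 100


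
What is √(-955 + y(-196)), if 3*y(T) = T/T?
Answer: 4*I*√537/3 ≈ 30.898*I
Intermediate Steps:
y(T) = ⅓ (y(T) = (T/T)/3 = (⅓)*1 = ⅓)
√(-955 + y(-196)) = √(-955 + ⅓) = √(-2864/3) = 4*I*√537/3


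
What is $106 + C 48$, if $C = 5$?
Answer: $346$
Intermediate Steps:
$106 + C 48 = 106 + 5 \cdot 48 = 106 + 240 = 346$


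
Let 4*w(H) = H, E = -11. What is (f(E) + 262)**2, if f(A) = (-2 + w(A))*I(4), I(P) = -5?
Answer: 1306449/16 ≈ 81653.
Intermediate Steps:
w(H) = H/4
f(A) = 10 - 5*A/4 (f(A) = (-2 + A/4)*(-5) = 10 - 5*A/4)
(f(E) + 262)**2 = ((10 - 5/4*(-11)) + 262)**2 = ((10 + 55/4) + 262)**2 = (95/4 + 262)**2 = (1143/4)**2 = 1306449/16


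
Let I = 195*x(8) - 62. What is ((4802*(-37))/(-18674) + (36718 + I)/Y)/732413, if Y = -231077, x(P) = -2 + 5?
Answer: 20180468232/1580229349404937 ≈ 1.2771e-5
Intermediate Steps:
x(P) = 3
I = 523 (I = 195*3 - 62 = 585 - 62 = 523)
((4802*(-37))/(-18674) + (36718 + I)/Y)/732413 = ((4802*(-37))/(-18674) + (36718 + 523)/(-231077))/732413 = (-177674*(-1/18674) + 37241*(-1/231077))*(1/732413) = (88837/9337 - 37241/231077)*(1/732413) = (20180468232/2157565949)*(1/732413) = 20180468232/1580229349404937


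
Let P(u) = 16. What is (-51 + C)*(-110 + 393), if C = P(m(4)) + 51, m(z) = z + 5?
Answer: 4528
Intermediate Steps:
m(z) = 5 + z
C = 67 (C = 16 + 51 = 67)
(-51 + C)*(-110 + 393) = (-51 + 67)*(-110 + 393) = 16*283 = 4528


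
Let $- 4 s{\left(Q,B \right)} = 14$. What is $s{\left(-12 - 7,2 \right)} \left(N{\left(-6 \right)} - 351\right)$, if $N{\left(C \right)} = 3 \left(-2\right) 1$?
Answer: $\frac{2499}{2} \approx 1249.5$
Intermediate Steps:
$N{\left(C \right)} = -6$ ($N{\left(C \right)} = \left(-6\right) 1 = -6$)
$s{\left(Q,B \right)} = - \frac{7}{2}$ ($s{\left(Q,B \right)} = \left(- \frac{1}{4}\right) 14 = - \frac{7}{2}$)
$s{\left(-12 - 7,2 \right)} \left(N{\left(-6 \right)} - 351\right) = - \frac{7 \left(-6 - 351\right)}{2} = \left(- \frac{7}{2}\right) \left(-357\right) = \frac{2499}{2}$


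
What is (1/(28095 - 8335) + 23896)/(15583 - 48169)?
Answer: -157394987/214633120 ≈ -0.73332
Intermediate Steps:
(1/(28095 - 8335) + 23896)/(15583 - 48169) = (1/19760 + 23896)/(-32586) = (1/19760 + 23896)*(-1/32586) = (472184961/19760)*(-1/32586) = -157394987/214633120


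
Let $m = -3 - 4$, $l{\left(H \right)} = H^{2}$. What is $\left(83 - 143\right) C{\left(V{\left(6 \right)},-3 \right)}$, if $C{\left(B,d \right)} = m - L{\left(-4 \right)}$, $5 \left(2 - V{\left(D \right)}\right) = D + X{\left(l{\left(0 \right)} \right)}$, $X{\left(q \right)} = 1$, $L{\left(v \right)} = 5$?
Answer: $720$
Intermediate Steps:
$m = -7$ ($m = -3 - 4 = -7$)
$V{\left(D \right)} = \frac{9}{5} - \frac{D}{5}$ ($V{\left(D \right)} = 2 - \frac{D + 1}{5} = 2 - \frac{1 + D}{5} = 2 - \left(\frac{1}{5} + \frac{D}{5}\right) = \frac{9}{5} - \frac{D}{5}$)
$C{\left(B,d \right)} = -12$ ($C{\left(B,d \right)} = -7 - 5 = -12$)
$\left(83 - 143\right) C{\left(V{\left(6 \right)},-3 \right)} = \left(83 - 143\right) \left(-12\right) = \left(-60\right) \left(-12\right) = 720$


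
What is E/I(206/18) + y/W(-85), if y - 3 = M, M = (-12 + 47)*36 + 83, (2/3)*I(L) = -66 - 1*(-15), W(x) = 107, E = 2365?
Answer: -300172/16371 ≈ -18.336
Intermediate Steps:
I(L) = -153/2 (I(L) = 3*(-66 - 1*(-15))/2 = 3*(-66 + 15)/2 = (3/2)*(-51) = -153/2)
M = 1343 (M = 35*36 + 83 = 1260 + 83 = 1343)
y = 1346 (y = 3 + 1343 = 1346)
E/I(206/18) + y/W(-85) = 2365/(-153/2) + 1346/107 = 2365*(-2/153) + 1346*(1/107) = -4730/153 + 1346/107 = -300172/16371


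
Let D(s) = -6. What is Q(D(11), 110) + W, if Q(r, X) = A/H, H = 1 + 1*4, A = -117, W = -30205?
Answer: -151142/5 ≈ -30228.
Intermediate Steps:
H = 5 (H = 1 + 4 = 5)
Q(r, X) = -117/5
Q(D(11), 110) + W = -117/5 - 30205 = -151142/5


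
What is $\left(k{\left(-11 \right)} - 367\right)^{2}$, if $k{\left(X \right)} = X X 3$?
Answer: $16$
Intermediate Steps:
$k{\left(X \right)} = 3 X^{2}$ ($k{\left(X \right)} = X 3 X = 3 X^{2}$)
$\left(k{\left(-11 \right)} - 367\right)^{2} = \left(3 \left(-11\right)^{2} - 367\right)^{2} = \left(3 \cdot 121 - 367\right)^{2} = \left(363 - 367\right)^{2} = \left(-4\right)^{2} = 16$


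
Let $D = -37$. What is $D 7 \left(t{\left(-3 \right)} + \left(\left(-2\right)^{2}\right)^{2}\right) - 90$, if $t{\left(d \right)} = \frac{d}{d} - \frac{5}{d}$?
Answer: $- \frac{14774}{3} \approx -4924.7$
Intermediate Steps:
$t{\left(d \right)} = 1 - \frac{5}{d}$
$D 7 \left(t{\left(-3 \right)} + \left(\left(-2\right)^{2}\right)^{2}\right) - 90 = - 37 \cdot 7 \left(\frac{-5 - 3}{-3} + \left(\left(-2\right)^{2}\right)^{2}\right) - 90 = - 37 \cdot 7 \left(\left(- \frac{1}{3}\right) \left(-8\right) + 4^{2}\right) - 90 = - 37 \cdot 7 \left(\frac{8}{3} + 16\right) - 90 = - 37 \cdot 7 \cdot \frac{56}{3} - 90 = \left(-37\right) \frac{392}{3} - 90 = - \frac{14504}{3} - 90 = - \frac{14774}{3}$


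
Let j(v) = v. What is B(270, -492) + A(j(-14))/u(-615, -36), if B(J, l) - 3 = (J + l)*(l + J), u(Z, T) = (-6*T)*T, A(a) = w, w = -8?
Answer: 47906965/972 ≈ 49287.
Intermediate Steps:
A(a) = -8
u(Z, T) = -6*T²
B(J, l) = 3 + (J + l)² (B(J, l) = 3 + (J + l)*(l + J) = 3 + (J + l)*(J + l) = 3 + (J + l)²)
B(270, -492) + A(j(-14))/u(-615, -36) = (3 + (270 - 492)²) - 8/((-6*(-36)²)) = (3 + (-222)²) - 8/((-6*1296)) = (3 + 49284) - 8/(-7776) = 49287 - 8*(-1/7776) = 49287 + 1/972 = 47906965/972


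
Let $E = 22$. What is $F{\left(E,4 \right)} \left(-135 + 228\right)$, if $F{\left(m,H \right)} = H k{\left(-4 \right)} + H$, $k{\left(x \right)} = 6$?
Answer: $2604$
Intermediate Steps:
$F{\left(m,H \right)} = 7 H$ ($F{\left(m,H \right)} = H 6 + H = 6 H + H = 7 H$)
$F{\left(E,4 \right)} \left(-135 + 228\right) = 7 \cdot 4 \left(-135 + 228\right) = 28 \cdot 93 = 2604$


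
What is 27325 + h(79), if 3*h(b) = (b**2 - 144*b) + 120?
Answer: 76960/3 ≈ 25653.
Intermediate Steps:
h(b) = 40 - 48*b + b**2/3 (h(b) = ((b**2 - 144*b) + 120)/3 = (120 + b**2 - 144*b)/3 = 40 - 48*b + b**2/3)
27325 + h(79) = 27325 + (40 - 48*79 + (1/3)*79**2) = 27325 + (40 - 3792 + (1/3)*6241) = 27325 + (40 - 3792 + 6241/3) = 27325 - 5015/3 = 76960/3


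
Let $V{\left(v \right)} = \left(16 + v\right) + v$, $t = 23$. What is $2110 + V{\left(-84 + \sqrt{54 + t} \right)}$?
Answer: $1958 + 2 \sqrt{77} \approx 1975.6$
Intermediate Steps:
$V{\left(v \right)} = 16 + 2 v$
$2110 + V{\left(-84 + \sqrt{54 + t} \right)} = 2110 + \left(16 + 2 \left(-84 + \sqrt{54 + 23}\right)\right) = 2110 + \left(16 + 2 \left(-84 + \sqrt{77}\right)\right) = 2110 + \left(16 - \left(168 - 2 \sqrt{77}\right)\right) = 2110 - \left(152 - 2 \sqrt{77}\right) = 1958 + 2 \sqrt{77}$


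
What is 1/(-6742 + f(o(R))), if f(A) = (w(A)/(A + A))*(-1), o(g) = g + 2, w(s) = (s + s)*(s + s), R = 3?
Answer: -1/6752 ≈ -0.00014810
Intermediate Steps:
w(s) = 4*s**2 (w(s) = (2*s)*(2*s) = 4*s**2)
o(g) = 2 + g
f(A) = -2*A (f(A) = ((4*A**2)/(A + A))*(-1) = ((4*A**2)/((2*A)))*(-1) = ((4*A**2)*(1/(2*A)))*(-1) = (2*A)*(-1) = -2*A)
1/(-6742 + f(o(R))) = 1/(-6742 - 2*(2 + 3)) = 1/(-6742 - 2*5) = 1/(-6742 - 10) = 1/(-6752) = -1/6752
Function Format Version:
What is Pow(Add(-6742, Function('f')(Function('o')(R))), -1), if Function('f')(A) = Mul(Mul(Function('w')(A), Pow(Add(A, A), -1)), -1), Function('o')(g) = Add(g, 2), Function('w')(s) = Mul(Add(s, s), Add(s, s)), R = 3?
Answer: Rational(-1, 6752) ≈ -0.00014810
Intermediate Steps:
Function('w')(s) = Mul(4, Pow(s, 2)) (Function('w')(s) = Mul(Mul(2, s), Mul(2, s)) = Mul(4, Pow(s, 2)))
Function('o')(g) = Add(2, g)
Function('f')(A) = Mul(-2, A) (Function('f')(A) = Mul(Mul(Mul(4, Pow(A, 2)), Pow(Add(A, A), -1)), -1) = Mul(Mul(Mul(4, Pow(A, 2)), Pow(Mul(2, A), -1)), -1) = Mul(Mul(Mul(4, Pow(A, 2)), Mul(Rational(1, 2), Pow(A, -1))), -1) = Mul(Mul(2, A), -1) = Mul(-2, A))
Pow(Add(-6742, Function('f')(Function('o')(R))), -1) = Pow(Add(-6742, Mul(-2, Add(2, 3))), -1) = Pow(Add(-6742, Mul(-2, 5)), -1) = Pow(Add(-6742, -10), -1) = Pow(-6752, -1) = Rational(-1, 6752)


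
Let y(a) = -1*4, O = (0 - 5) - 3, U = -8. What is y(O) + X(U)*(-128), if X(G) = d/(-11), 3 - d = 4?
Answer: -172/11 ≈ -15.636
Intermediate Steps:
d = -1 (d = 3 - 1*4 = 3 - 4 = -1)
X(G) = 1/11 (X(G) = -1/(-11) = -1*(-1/11) = 1/11)
O = -8 (O = -5 - 3 = -8)
y(a) = -4
y(O) + X(U)*(-128) = -4 + (1/11)*(-128) = -4 - 128/11 = -172/11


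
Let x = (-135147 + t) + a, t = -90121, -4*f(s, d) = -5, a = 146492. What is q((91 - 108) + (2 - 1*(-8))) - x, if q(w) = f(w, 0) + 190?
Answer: 315869/4 ≈ 78967.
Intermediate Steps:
f(s, d) = 5/4 (f(s, d) = -¼*(-5) = 5/4)
x = -78776 (x = (-135147 - 90121) + 146492 = -225268 + 146492 = -78776)
q(w) = 765/4 (q(w) = 5/4 + 190 = 765/4)
q((91 - 108) + (2 - 1*(-8))) - x = 765/4 - 1*(-78776) = 765/4 + 78776 = 315869/4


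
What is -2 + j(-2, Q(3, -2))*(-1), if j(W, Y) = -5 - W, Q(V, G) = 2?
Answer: 1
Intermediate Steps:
-2 + j(-2, Q(3, -2))*(-1) = -2 + (-5 - 1*(-2))*(-1) = -2 + (-5 + 2)*(-1) = -2 - 3*(-1) = -2 + 3 = 1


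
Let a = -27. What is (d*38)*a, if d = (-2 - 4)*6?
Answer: 36936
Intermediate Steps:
d = -36 (d = -6*6 = -36)
(d*38)*a = -36*38*(-27) = -1368*(-27) = 36936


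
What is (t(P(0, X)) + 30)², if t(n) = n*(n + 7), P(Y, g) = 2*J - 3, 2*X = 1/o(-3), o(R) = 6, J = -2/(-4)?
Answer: 400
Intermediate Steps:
J = ½ (J = -2*(-¼) = ½ ≈ 0.50000)
X = 1/12 (X = (1/6)/2 = (1*(⅙))/2 = (½)*(⅙) = 1/12 ≈ 0.083333)
P(Y, g) = -2 (P(Y, g) = 2*(½) - 3 = 1 - 3 = -2)
t(n) = n*(7 + n)
(t(P(0, X)) + 30)² = (-2*(7 - 2) + 30)² = (-2*5 + 30)² = (-10 + 30)² = 20² = 400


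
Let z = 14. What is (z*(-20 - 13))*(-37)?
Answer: 17094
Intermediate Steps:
(z*(-20 - 13))*(-37) = (14*(-20 - 13))*(-37) = (14*(-33))*(-37) = -462*(-37) = 17094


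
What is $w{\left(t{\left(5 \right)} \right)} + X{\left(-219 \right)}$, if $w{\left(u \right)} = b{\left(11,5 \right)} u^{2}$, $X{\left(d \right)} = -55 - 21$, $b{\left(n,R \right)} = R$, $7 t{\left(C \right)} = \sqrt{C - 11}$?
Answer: $- \frac{3754}{49} \approx -76.612$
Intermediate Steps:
$t{\left(C \right)} = \frac{\sqrt{-11 + C}}{7}$ ($t{\left(C \right)} = \frac{\sqrt{C - 11}}{7} = \frac{\sqrt{-11 + C}}{7}$)
$X{\left(d \right)} = -76$
$w{\left(u \right)} = 5 u^{2}$
$w{\left(t{\left(5 \right)} \right)} + X{\left(-219 \right)} = 5 \left(\frac{\sqrt{-11 + 5}}{7}\right)^{2} - 76 = 5 \left(\frac{\sqrt{-6}}{7}\right)^{2} - 76 = 5 \left(\frac{i \sqrt{6}}{7}\right)^{2} - 76 = 5 \left(- \frac{6}{49}\right) - 76 = - \frac{30}{49} - 76 = - \frac{3754}{49}$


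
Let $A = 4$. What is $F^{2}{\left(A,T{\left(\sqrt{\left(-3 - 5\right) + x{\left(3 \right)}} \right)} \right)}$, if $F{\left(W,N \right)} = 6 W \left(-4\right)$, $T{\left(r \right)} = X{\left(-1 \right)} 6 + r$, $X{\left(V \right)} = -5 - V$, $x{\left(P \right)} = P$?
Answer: $9216$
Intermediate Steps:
$T{\left(r \right)} = -24 + r$ ($T{\left(r \right)} = \left(-5 - -1\right) 6 + r = \left(-5 + 1\right) 6 + r = \left(-4\right) 6 + r = -24 + r$)
$F{\left(W,N \right)} = - 24 W$
$F^{2}{\left(A,T{\left(\sqrt{\left(-3 - 5\right) + x{\left(3 \right)}} \right)} \right)} = \left(\left(-24\right) 4\right)^{2} = \left(-96\right)^{2} = 9216$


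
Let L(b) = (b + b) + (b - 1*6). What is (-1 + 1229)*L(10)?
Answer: 29472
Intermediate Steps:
L(b) = -6 + 3*b (L(b) = 2*b + (b - 6) = 2*b + (-6 + b) = -6 + 3*b)
(-1 + 1229)*L(10) = (-1 + 1229)*(-6 + 3*10) = 1228*(-6 + 30) = 1228*24 = 29472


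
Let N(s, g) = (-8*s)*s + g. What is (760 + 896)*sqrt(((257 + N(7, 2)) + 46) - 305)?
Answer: 23184*I*sqrt(2) ≈ 32787.0*I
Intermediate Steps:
N(s, g) = g - 8*s**2 (N(s, g) = -8*s**2 + g = g - 8*s**2)
(760 + 896)*sqrt(((257 + N(7, 2)) + 46) - 305) = (760 + 896)*sqrt(((257 + (2 - 8*7**2)) + 46) - 305) = 1656*sqrt(((257 + (2 - 8*49)) + 46) - 305) = 1656*sqrt(((257 + (2 - 392)) + 46) - 305) = 1656*sqrt(((257 - 390) + 46) - 305) = 1656*sqrt((-133 + 46) - 305) = 1656*sqrt(-87 - 305) = 1656*sqrt(-392) = 1656*(14*I*sqrt(2)) = 23184*I*sqrt(2)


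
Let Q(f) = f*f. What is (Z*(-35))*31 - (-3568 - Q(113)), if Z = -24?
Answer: 42377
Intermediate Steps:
Q(f) = f²
(Z*(-35))*31 - (-3568 - Q(113)) = -24*(-35)*31 - (-3568 - 1*113²) = 840*31 - (-3568 - 1*12769) = 26040 - (-3568 - 12769) = 26040 - 1*(-16337) = 26040 + 16337 = 42377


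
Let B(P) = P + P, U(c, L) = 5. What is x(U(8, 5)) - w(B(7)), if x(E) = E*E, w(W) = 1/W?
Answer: 349/14 ≈ 24.929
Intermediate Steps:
B(P) = 2*P
x(E) = E**2
x(U(8, 5)) - w(B(7)) = 5**2 - 1/(2*7) = 25 - 1/14 = 349/14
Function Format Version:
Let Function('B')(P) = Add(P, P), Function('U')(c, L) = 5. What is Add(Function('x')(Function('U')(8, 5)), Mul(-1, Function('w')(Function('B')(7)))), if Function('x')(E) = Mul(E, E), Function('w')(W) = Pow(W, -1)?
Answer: Rational(349, 14) ≈ 24.929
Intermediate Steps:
Function('B')(P) = Mul(2, P)
Function('x')(E) = Pow(E, 2)
Add(Function('x')(Function('U')(8, 5)), Mul(-1, Function('w')(Function('B')(7)))) = Add(Pow(5, 2), Mul(-1, Pow(Mul(2, 7), -1))) = Add(25, Mul(-1, Pow(14, -1))) = Add(25, Mul(-1, Rational(1, 14))) = Add(25, Rational(-1, 14)) = Rational(349, 14)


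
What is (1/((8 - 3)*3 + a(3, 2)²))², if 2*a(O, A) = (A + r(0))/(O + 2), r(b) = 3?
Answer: 16/3721 ≈ 0.0042999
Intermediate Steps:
a(O, A) = (3 + A)/(2*(2 + O)) (a(O, A) = ((A + 3)/(O + 2))/2 = ((3 + A)/(2 + O))/2 = (3 + A)/(2*(2 + O)))
(1/((8 - 3)*3 + a(3, 2)²))² = (1/((8 - 3)*3 + ((3 + 2)/(2*(2 + 3)))²))² = (1/(5*3 + ((½)*5/5)²))² = (1/(15 + ((½)*(⅕)*5)²))² = (1/(15 + (½)²))² = (1/(15 + ¼))² = (1/(61/4))² = (4/61)² = 16/3721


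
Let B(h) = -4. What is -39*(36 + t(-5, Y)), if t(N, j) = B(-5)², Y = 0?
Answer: -2028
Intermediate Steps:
t(N, j) = 16 (t(N, j) = (-4)² = 16)
-39*(36 + t(-5, Y)) = -39*(36 + 16) = -39*52 = -2028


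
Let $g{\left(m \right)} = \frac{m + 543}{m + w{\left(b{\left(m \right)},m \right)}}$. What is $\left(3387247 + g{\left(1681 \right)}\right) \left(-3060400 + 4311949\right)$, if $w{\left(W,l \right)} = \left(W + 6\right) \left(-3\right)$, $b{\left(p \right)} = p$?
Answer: $\frac{275554810186407}{65} \approx 4.2393 \cdot 10^{12}$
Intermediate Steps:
$w{\left(W,l \right)} = -18 - 3 W$ ($w{\left(W,l \right)} = \left(6 + W\right) \left(-3\right) = -18 - 3 W$)
$g{\left(m \right)} = \frac{543 + m}{-18 - 2 m}$ ($g{\left(m \right)} = \frac{m + 543}{m - \left(18 + 3 m\right)} = \frac{543 + m}{-18 - 2 m}$)
$\left(3387247 + g{\left(1681 \right)}\right) \left(-3060400 + 4311949\right) = \left(3387247 + \frac{-543 - 1681}{2 \left(9 + 1681\right)}\right) \left(-3060400 + 4311949\right) = \left(3387247 + \frac{-543 - 1681}{2 \cdot 1690}\right) 1251549 = \left(3387247 + \frac{1}{2} \cdot \frac{1}{1690} \left(-2224\right)\right) 1251549 = \left(3387247 - \frac{556}{845}\right) 1251549 = \frac{2862223159}{845} \cdot 1251549 = \frac{275554810186407}{65}$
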